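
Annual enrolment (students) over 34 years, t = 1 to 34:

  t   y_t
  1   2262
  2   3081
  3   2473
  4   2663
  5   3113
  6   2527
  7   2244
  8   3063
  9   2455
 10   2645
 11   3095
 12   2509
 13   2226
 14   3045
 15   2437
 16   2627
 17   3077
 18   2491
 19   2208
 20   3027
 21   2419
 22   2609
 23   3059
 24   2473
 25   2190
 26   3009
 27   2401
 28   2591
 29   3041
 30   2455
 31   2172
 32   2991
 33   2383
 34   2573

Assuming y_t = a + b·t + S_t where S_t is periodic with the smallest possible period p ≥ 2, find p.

First differences y_{t+1} − y_t: 819, -608, 190, 450, -586, -283, 819, -608, 190, 450, -586, -283, 819, -608, …
The difference pattern repeats every 6 terms and not for any smaller step, so p = 6.

6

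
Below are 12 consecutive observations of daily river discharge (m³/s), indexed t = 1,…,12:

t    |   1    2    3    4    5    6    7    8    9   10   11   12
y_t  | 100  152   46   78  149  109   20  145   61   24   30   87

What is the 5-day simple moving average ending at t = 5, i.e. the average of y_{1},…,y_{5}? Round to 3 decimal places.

105.000

Sum of periods 1–5: 100 + 152 + 46 + 78 + 149 = 525
Divide by 5: 525 / 5 = 105.000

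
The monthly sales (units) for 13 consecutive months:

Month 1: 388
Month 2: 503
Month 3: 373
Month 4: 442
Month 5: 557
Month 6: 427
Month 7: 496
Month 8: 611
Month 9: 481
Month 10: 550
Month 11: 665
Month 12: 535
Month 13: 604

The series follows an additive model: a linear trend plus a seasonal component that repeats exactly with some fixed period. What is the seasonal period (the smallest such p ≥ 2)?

3

First differences y_{t+1} − y_t: 115, -130, 69, 115, -130, 69, 115, -130, …
The difference pattern repeats every 3 terms and not for any smaller step, so p = 3.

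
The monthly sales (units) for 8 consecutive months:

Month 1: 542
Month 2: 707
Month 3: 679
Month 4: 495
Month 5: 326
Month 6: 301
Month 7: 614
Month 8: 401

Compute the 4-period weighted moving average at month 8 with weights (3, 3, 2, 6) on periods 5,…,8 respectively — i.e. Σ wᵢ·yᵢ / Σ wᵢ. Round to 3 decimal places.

Weighted sum: 3·326 + 3·301 + 2·614 + 6·401 = 978 + 903 + 1228 + 2406 = 5515
Weight total: 3 + 3 + 2 + 6 = 14
WMA = 5515 / 14 = 393.929

393.929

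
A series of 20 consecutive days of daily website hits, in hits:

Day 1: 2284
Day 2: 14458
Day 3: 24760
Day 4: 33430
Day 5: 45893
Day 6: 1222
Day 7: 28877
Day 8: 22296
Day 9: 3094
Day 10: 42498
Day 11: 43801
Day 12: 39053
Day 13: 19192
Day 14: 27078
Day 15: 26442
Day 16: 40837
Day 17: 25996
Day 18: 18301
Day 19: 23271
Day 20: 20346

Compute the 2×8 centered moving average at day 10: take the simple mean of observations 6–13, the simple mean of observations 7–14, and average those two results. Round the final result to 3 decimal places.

26620.125

Sum over 6–13: 1222 + 28877 + 22296 + 3094 + 42498 + 43801 + 39053 + 19192 = 200033
Sum over 7–14: 28877 + 22296 + 3094 + 42498 + 43801 + 39053 + 19192 + 27078 = 225889
CMA at t=10 = (200033 + 225889) / (2·8) = 425922 / 16 = 26620.125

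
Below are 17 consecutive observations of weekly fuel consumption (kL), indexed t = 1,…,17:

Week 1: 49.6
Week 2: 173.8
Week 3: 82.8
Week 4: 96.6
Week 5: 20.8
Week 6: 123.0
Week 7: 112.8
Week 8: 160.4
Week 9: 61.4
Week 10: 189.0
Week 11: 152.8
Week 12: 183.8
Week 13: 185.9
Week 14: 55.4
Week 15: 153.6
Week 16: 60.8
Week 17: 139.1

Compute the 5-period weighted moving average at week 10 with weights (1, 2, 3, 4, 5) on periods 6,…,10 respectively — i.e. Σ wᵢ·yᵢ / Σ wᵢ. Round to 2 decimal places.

Weighted sum: 1·123.0 + 2·112.8 + 3·160.4 + 4·61.4 + 5·189.0 = 123.0 + 225.6 + 481.2 + 245.6 + 945.0 = 2020.4
Weight total: 1 + 2 + 3 + 4 + 5 = 15
WMA = 2020.4 / 15 = 134.69

134.69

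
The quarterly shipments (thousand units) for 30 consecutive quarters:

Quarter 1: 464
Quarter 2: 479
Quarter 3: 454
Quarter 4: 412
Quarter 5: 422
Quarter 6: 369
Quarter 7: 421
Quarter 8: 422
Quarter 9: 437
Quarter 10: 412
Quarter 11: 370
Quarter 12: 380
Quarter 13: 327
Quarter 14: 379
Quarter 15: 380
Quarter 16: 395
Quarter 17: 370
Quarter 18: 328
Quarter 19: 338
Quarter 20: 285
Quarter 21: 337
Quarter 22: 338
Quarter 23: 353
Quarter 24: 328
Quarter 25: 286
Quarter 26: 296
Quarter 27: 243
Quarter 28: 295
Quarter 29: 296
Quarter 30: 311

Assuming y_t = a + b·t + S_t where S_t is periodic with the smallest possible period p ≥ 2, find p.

First differences y_{t+1} − y_t: 15, -25, -42, 10, -53, 52, 1, 15, -25, -42, 10, -53, 52, 1, 15, -25, …
The difference pattern repeats every 7 terms and not for any smaller step, so p = 7.

7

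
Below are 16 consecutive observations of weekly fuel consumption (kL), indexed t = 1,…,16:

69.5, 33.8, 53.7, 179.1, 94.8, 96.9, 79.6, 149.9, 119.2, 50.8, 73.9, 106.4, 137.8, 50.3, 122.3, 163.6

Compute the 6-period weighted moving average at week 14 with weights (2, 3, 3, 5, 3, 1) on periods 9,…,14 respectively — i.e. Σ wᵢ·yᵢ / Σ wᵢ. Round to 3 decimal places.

94.600

Weighted sum: 2·119.2 + 3·50.8 + 3·73.9 + 5·106.4 + 3·137.8 + 1·50.3 = 238.4 + 152.4 + 221.7 + 532.0 + 413.4 + 50.3 = 1608.2
Weight total: 2 + 3 + 3 + 5 + 3 + 1 = 17
WMA = 1608.2 / 17 = 94.600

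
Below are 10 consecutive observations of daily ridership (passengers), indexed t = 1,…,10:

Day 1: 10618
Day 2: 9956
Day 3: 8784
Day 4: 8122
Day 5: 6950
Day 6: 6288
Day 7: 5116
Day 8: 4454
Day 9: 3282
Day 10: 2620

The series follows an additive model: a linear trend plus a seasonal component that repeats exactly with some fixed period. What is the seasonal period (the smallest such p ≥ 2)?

First differences y_{t+1} − y_t: -662, -1172, -662, -1172, -662, -1172, …
The difference pattern repeats every 2 terms and not for any smaller step, so p = 2.

2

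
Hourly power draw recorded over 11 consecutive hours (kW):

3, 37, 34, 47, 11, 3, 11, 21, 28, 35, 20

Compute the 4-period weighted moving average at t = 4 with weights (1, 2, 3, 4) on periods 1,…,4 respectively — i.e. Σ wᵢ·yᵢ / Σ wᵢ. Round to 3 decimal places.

Weighted sum: 1·3 + 2·37 + 3·34 + 4·47 = 3 + 74 + 102 + 188 = 367
Weight total: 1 + 2 + 3 + 4 = 10
WMA = 367 / 10 = 36.700

36.700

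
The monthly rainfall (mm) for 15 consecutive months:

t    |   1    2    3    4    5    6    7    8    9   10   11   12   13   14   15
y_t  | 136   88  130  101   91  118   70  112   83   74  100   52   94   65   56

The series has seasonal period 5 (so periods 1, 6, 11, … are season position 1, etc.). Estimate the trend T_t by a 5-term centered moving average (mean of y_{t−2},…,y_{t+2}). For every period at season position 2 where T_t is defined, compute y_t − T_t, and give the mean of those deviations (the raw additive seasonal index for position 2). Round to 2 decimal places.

Season position 2 occurs at t = 7, 12 (where T_t is defined).
t=7: T_7 = 94.8000; y_7 − T_7 = 70 − 94.8000 = -24.8000
t=12: T_12 = 77.0000; y_12 − T_12 = 52 − 77.0000 = -25.0000
Mean deviation: (-24.8000 + -25.0000) / 2 = -24.90

-24.90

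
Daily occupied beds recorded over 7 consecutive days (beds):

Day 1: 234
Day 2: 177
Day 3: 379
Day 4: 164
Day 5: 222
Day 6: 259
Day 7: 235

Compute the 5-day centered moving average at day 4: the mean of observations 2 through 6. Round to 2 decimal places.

240.20

Sum of periods 2–6: 177 + 379 + 164 + 222 + 259 = 1201
Divide by 5: 1201 / 5 = 240.20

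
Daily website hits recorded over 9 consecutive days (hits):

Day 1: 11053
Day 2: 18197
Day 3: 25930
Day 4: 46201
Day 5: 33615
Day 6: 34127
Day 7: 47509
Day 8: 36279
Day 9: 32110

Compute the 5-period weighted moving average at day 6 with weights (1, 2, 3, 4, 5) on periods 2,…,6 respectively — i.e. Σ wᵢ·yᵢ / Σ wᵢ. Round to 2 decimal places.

34250.33

Weighted sum: 1·18197 + 2·25930 + 3·46201 + 4·33615 + 5·34127 = 18197 + 51860 + 138603 + 134460 + 170635 = 513755
Weight total: 1 + 2 + 3 + 4 + 5 = 15
WMA = 513755 / 15 = 34250.33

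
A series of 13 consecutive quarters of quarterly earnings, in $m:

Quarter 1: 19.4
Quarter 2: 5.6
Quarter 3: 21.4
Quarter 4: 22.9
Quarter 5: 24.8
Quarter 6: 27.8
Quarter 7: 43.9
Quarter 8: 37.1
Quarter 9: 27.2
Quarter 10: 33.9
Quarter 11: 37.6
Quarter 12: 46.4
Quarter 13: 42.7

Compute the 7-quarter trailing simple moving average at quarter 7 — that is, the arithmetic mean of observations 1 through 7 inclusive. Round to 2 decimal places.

Sum of periods 1–7: 19.4 + 5.6 + 21.4 + 22.9 + 24.8 + 27.8 + 43.9 = 165.8
Divide by 7: 165.8 / 7 = 23.69

23.69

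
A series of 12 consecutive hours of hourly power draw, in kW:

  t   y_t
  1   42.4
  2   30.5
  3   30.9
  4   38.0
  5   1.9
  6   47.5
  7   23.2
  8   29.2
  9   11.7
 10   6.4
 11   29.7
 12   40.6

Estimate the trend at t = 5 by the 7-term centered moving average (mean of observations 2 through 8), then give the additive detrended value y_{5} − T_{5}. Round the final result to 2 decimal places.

Trend T_5 = (30.5 + 30.9 + 38.0 + 1.9 + 47.5 + 23.2 + 29.2) / 7 = 201.2/7 = 28.7429
Detrended value: 1.9 − 28.7429 = -26.84

-26.84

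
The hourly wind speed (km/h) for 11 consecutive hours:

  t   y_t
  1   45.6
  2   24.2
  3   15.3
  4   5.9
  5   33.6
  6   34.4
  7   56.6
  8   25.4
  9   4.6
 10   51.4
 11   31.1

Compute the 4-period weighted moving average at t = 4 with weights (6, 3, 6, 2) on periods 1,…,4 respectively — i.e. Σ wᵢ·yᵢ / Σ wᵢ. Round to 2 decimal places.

26.46

Weighted sum: 6·45.6 + 3·24.2 + 6·15.3 + 2·5.9 = 273.6 + 72.6 + 91.8 + 11.8 = 449.8
Weight total: 6 + 3 + 6 + 2 = 17
WMA = 449.8 / 17 = 26.46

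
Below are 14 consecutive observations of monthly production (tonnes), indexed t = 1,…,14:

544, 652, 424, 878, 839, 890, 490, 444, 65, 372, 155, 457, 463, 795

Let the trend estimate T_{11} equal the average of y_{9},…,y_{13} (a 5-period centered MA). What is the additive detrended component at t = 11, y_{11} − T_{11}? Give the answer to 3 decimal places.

-147.400

Trend T_11 = (65 + 372 + 155 + 457 + 463) / 5 = 1512/5 = 302.40000
Detrended value: 155 − 302.40000 = -147.400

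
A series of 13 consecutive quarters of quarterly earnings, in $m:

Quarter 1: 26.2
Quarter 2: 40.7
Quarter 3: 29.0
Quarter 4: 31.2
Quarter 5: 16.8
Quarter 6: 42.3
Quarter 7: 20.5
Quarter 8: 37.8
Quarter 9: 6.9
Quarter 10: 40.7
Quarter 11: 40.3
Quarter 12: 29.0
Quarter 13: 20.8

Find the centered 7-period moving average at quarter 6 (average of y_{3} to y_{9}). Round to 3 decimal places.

Sum of periods 3–9: 29.0 + 31.2 + 16.8 + 42.3 + 20.5 + 37.8 + 6.9 = 184.5
Divide by 7: 184.5 / 7 = 26.357

26.357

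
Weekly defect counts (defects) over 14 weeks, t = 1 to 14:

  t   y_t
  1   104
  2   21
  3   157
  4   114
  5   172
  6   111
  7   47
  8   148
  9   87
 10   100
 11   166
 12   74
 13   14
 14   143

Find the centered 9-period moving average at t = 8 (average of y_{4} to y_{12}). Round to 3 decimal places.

Sum of periods 4–12: 114 + 172 + 111 + 47 + 148 + 87 + 100 + 166 + 74 = 1019
Divide by 9: 1019 / 9 = 113.222

113.222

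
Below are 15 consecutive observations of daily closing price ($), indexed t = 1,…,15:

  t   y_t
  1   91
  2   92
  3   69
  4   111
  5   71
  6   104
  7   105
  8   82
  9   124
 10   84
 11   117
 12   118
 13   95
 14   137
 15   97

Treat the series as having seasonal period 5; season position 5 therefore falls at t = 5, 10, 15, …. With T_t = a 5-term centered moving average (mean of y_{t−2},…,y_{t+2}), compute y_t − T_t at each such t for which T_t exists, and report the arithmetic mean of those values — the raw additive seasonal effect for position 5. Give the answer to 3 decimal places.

Season position 5 occurs at t = 5, 10 (where T_t is defined).
t=5: T_5 = 92.00000; y_5 − T_5 = 71 − 92.00000 = -21.00000
t=10: T_10 = 105.00000; y_10 − T_10 = 84 − 105.00000 = -21.00000
Mean deviation: (-21.00000 + -21.00000) / 2 = -21.000

-21.000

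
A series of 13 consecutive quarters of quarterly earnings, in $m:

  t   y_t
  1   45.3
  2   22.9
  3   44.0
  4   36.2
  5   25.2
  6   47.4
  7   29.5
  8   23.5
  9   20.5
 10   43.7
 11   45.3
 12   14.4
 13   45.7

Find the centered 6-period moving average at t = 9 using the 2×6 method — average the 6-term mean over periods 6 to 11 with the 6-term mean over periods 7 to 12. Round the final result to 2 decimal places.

32.23

Sum over 6–11: 47.4 + 29.5 + 23.5 + 20.5 + 43.7 + 45.3 = 209.9
Sum over 7–12: 29.5 + 23.5 + 20.5 + 43.7 + 45.3 + 14.4 = 176.9
CMA at t=9 = (209.9 + 176.9) / (2·6) = 386.8 / 12 = 32.23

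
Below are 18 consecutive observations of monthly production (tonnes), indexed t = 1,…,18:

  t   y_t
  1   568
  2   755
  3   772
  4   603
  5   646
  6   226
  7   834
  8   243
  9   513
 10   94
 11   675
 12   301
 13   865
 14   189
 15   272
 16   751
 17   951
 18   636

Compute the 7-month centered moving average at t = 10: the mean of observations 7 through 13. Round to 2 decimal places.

Sum of periods 7–13: 834 + 243 + 513 + 94 + 675 + 301 + 865 = 3525
Divide by 7: 3525 / 7 = 503.57

503.57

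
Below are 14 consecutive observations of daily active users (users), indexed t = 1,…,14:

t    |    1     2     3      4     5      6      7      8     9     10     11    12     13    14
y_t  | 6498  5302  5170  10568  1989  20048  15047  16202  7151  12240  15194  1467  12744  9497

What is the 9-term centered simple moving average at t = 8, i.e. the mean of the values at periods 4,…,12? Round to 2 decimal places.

11100.67

Sum of periods 4–12: 10568 + 1989 + 20048 + 15047 + 16202 + 7151 + 12240 + 15194 + 1467 = 99906
Divide by 9: 99906 / 9 = 11100.67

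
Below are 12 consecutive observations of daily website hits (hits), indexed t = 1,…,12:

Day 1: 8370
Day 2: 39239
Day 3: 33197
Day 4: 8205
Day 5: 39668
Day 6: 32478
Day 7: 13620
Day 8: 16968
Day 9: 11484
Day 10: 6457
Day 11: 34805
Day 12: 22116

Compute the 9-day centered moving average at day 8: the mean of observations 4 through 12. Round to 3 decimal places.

20644.556

Sum of periods 4–12: 8205 + 39668 + 32478 + 13620 + 16968 + 11484 + 6457 + 34805 + 22116 = 185801
Divide by 9: 185801 / 9 = 20644.556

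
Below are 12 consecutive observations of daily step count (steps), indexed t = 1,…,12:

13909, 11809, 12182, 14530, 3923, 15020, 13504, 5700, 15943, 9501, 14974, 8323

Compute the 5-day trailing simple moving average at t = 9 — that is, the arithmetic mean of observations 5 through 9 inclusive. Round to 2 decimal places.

10818.00

Sum of periods 5–9: 3923 + 15020 + 13504 + 5700 + 15943 = 54090
Divide by 5: 54090 / 5 = 10818.00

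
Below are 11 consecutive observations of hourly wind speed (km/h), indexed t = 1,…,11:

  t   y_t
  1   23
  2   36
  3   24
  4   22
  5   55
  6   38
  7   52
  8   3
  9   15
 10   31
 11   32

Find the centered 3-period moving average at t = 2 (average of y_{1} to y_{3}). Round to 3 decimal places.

Sum of periods 1–3: 23 + 36 + 24 = 83
Divide by 3: 83 / 3 = 27.667

27.667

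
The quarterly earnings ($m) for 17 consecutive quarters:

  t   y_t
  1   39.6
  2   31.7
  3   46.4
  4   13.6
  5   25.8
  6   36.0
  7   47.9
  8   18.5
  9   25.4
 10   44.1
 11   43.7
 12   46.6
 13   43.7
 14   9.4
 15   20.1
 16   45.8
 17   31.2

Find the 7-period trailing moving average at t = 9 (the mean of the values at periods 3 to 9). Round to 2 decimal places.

Sum of periods 3–9: 46.4 + 13.6 + 25.8 + 36.0 + 47.9 + 18.5 + 25.4 = 213.6
Divide by 7: 213.6 / 7 = 30.51

30.51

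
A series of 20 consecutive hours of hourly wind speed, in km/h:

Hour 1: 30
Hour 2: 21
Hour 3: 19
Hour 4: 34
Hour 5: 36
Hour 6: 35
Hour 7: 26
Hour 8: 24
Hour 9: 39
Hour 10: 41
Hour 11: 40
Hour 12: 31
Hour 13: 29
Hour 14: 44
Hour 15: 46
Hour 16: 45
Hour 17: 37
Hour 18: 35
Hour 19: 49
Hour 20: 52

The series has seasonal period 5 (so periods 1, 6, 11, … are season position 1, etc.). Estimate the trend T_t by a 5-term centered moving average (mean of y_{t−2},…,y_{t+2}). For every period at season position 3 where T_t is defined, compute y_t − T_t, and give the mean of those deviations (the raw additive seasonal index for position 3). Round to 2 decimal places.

Season position 3 occurs at t = 3, 8, 13, 18 (where T_t is defined).
t=3: T_3 = 28.0000; y_3 − T_3 = 19 − 28.0000 = -9.0000
t=8: T_8 = 33.0000; y_8 − T_8 = 24 − 33.0000 = -9.0000
t=13: T_13 = 38.0000; y_13 − T_13 = 29 − 38.0000 = -9.0000
t=18: T_18 = 43.6000; y_18 − T_18 = 35 − 43.6000 = -8.6000
Mean deviation: (-9.0000 + -9.0000 + -9.0000 + -8.6000) / 4 = -8.90

-8.90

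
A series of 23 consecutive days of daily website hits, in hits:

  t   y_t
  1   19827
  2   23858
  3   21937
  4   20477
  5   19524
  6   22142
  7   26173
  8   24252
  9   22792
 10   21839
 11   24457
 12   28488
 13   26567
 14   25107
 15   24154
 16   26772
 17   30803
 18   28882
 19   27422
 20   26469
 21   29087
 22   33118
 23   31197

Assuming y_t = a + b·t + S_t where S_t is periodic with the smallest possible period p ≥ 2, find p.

5

First differences y_{t+1} − y_t: 4031, -1921, -1460, -953, 2618, 4031, -1921, -1460, -953, 2618, 4031, -1921, …
The difference pattern repeats every 5 terms and not for any smaller step, so p = 5.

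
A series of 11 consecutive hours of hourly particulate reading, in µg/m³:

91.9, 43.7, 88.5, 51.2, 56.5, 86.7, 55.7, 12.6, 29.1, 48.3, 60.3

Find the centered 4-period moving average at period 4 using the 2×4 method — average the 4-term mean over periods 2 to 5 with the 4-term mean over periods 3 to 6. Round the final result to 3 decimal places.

65.350

Sum over 2–5: 43.7 + 88.5 + 51.2 + 56.5 = 239.9
Sum over 3–6: 88.5 + 51.2 + 56.5 + 86.7 = 282.9
CMA at t=4 = (239.9 + 282.9) / (2·4) = 522.8 / 8 = 65.350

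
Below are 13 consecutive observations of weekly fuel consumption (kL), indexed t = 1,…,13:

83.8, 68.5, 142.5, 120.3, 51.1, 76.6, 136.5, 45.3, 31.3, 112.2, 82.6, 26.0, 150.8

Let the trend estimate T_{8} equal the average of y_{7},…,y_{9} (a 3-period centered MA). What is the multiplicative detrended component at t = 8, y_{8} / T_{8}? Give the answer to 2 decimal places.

0.64

Trend T_8 = (136.5 + 45.3 + 31.3) / 3 = 213.1/3 = 71.0333
Ratio to trend: 45.3 / 71.0333 = 0.64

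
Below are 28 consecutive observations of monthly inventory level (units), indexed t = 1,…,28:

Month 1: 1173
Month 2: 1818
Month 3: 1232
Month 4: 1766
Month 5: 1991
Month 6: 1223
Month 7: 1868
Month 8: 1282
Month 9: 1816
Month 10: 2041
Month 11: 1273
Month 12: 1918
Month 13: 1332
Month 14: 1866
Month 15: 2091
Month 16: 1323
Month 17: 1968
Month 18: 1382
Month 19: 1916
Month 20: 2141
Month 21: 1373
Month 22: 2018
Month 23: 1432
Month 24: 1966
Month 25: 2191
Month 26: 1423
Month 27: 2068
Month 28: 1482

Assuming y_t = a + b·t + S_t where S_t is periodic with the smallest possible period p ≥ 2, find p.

First differences y_{t+1} − y_t: 645, -586, 534, 225, -768, 645, -586, 534, 225, -768, 645, -586, …
The difference pattern repeats every 5 terms and not for any smaller step, so p = 5.

5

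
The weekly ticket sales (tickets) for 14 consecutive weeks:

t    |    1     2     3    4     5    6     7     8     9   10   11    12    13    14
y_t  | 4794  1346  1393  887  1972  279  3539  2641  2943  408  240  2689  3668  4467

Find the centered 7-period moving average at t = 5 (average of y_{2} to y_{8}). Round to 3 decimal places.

Sum of periods 2–8: 1346 + 1393 + 887 + 1972 + 279 + 3539 + 2641 = 12057
Divide by 7: 12057 / 7 = 1722.429

1722.429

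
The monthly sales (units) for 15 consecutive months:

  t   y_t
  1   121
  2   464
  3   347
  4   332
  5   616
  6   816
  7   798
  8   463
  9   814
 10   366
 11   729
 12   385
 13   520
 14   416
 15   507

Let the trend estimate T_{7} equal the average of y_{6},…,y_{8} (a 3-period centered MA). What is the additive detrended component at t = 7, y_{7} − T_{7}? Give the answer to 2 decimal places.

105.67

Trend T_7 = (816 + 798 + 463) / 3 = 2077/3 = 692.3333
Detrended value: 798 − 692.3333 = 105.67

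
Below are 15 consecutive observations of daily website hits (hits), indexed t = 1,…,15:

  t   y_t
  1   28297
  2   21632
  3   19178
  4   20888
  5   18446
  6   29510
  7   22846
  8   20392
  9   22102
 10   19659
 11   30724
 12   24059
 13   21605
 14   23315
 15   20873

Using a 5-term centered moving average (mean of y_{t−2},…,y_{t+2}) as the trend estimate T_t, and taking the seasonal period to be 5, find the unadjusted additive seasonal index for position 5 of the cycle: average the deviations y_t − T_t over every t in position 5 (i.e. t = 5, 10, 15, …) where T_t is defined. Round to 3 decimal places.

-3727.900

Season position 5 occurs at t = 5, 10 (where T_t is defined).
t=5: T_5 = 22173.60000; y_5 − T_5 = 18446 − 22173.60000 = -3727.60000
t=10: T_10 = 23387.20000; y_10 − T_10 = 19659 − 23387.20000 = -3728.20000
Mean deviation: (-3727.60000 + -3728.20000) / 2 = -3727.900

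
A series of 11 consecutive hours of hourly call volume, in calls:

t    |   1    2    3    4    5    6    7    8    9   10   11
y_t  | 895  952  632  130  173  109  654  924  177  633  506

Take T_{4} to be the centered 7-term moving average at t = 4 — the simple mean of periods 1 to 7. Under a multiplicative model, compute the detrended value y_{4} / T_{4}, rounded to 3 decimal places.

Trend T_4 = (895 + 952 + 632 + 130 + 173 + 109 + 654) / 7 = 3545/7 = 506.42857
Ratio to trend: 130 / 506.42857 = 0.257

0.257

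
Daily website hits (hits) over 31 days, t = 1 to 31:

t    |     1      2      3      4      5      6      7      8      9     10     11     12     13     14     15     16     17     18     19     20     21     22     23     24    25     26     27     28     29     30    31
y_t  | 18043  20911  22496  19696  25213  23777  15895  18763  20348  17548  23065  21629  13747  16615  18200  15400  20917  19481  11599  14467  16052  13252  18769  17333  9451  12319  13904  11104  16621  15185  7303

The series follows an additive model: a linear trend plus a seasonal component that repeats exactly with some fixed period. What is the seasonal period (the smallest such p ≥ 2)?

6

First differences y_{t+1} − y_t: 2868, 1585, -2800, 5517, -1436, -7882, 2868, 1585, -2800, 5517, -1436, -7882, 2868, 1585, …
The difference pattern repeats every 6 terms and not for any smaller step, so p = 6.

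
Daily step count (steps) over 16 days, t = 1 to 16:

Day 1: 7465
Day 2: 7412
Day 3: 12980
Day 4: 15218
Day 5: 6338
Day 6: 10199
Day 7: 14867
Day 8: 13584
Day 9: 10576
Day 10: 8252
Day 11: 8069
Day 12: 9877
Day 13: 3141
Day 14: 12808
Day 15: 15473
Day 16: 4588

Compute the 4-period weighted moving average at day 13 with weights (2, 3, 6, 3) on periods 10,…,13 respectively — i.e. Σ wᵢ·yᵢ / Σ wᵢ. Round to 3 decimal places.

Weighted sum: 2·8252 + 3·8069 + 6·9877 + 3·3141 = 16504 + 24207 + 59262 + 9423 = 109396
Weight total: 2 + 3 + 6 + 3 = 14
WMA = 109396 / 14 = 7814.000

7814.000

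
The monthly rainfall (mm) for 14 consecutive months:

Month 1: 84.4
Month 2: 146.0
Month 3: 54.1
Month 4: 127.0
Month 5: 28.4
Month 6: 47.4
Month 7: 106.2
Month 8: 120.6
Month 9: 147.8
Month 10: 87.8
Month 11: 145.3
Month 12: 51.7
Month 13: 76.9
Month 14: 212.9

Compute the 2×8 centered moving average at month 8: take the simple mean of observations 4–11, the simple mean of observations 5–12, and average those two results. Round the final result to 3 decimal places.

Sum over 4–11: 127.0 + 28.4 + 47.4 + 106.2 + 120.6 + 147.8 + 87.8 + 145.3 = 810.5
Sum over 5–12: 28.4 + 47.4 + 106.2 + 120.6 + 147.8 + 87.8 + 145.3 + 51.7 = 735.2
CMA at t=8 = (810.5 + 735.2) / (2·8) = 1545.7 / 16 = 96.606

96.606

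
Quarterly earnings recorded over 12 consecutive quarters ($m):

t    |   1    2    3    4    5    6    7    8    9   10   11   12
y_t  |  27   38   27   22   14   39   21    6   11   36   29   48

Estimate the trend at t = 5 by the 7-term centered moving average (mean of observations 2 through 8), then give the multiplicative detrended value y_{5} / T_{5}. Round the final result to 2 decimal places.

0.59

Trend T_5 = (38 + 27 + 22 + 14 + 39 + 21 + 6) / 7 = 167/7 = 23.8571
Ratio to trend: 14 / 23.8571 = 0.59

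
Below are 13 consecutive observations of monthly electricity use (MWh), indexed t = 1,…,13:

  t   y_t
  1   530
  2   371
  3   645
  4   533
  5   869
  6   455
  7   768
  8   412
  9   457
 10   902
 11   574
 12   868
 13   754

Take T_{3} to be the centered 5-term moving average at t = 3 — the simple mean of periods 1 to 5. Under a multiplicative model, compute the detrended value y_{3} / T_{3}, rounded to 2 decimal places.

Trend T_3 = (530 + 371 + 645 + 533 + 869) / 5 = 2948/5 = 589.6000
Ratio to trend: 645 / 589.6000 = 1.09

1.09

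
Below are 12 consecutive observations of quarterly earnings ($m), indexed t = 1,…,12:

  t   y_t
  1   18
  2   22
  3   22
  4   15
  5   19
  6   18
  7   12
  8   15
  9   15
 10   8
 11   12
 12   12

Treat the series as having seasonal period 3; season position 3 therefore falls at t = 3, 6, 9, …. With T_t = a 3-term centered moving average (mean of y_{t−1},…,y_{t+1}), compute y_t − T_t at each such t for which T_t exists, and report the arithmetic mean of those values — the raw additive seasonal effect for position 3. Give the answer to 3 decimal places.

Season position 3 occurs at t = 3, 6, 9 (where T_t is defined).
t=3: T_3 = 19.66667; y_3 − T_3 = 22 − 19.66667 = 2.33333
t=6: T_6 = 16.33333; y_6 − T_6 = 18 − 16.33333 = 1.66667
t=9: T_9 = 12.66667; y_9 − T_9 = 15 − 12.66667 = 2.33333
Mean deviation: (2.33333 + 1.66667 + 2.33333) / 3 = 2.111

2.111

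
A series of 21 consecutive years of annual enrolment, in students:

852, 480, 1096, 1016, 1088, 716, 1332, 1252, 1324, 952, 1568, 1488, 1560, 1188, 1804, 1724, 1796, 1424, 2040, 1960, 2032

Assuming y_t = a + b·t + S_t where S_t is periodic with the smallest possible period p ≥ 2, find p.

4

First differences y_{t+1} − y_t: -372, 616, -80, 72, -372, 616, -80, 72, -372, 616, …
The difference pattern repeats every 4 terms and not for any smaller step, so p = 4.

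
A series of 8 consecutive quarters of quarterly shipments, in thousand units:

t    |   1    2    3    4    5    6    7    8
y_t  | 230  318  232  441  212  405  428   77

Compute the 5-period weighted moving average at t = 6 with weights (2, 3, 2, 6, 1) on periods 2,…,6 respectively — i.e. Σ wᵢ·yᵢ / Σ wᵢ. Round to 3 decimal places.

277.929

Weighted sum: 2·318 + 3·232 + 2·441 + 6·212 + 1·405 = 636 + 696 + 882 + 1272 + 405 = 3891
Weight total: 2 + 3 + 2 + 6 + 1 = 14
WMA = 3891 / 14 = 277.929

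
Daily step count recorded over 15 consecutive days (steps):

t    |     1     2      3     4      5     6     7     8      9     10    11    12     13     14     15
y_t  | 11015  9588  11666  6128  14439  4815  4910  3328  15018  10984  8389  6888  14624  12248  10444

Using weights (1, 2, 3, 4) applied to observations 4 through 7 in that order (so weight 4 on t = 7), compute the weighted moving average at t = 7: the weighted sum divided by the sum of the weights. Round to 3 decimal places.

Weighted sum: 1·6128 + 2·14439 + 3·4815 + 4·4910 = 6128 + 28878 + 14445 + 19640 = 69091
Weight total: 1 + 2 + 3 + 4 = 10
WMA = 69091 / 10 = 6909.100

6909.100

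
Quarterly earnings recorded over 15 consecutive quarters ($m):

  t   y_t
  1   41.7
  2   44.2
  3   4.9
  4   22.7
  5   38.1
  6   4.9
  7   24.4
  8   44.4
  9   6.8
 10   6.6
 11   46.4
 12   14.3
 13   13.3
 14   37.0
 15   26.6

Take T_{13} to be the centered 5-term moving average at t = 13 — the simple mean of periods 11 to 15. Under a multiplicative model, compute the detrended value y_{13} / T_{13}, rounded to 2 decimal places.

Trend T_13 = (46.4 + 14.3 + 13.3 + 37.0 + 26.6) / 5 = 137.6/5 = 27.5200
Ratio to trend: 13.3 / 27.5200 = 0.48

0.48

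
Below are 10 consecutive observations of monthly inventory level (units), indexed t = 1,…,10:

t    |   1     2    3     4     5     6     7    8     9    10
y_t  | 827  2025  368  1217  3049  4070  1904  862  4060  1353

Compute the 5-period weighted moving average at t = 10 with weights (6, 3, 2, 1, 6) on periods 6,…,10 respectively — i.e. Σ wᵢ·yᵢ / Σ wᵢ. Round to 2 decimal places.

Weighted sum: 6·4070 + 3·1904 + 2·862 + 1·4060 + 6·1353 = 24420 + 5712 + 1724 + 4060 + 8118 = 44034
Weight total: 6 + 3 + 2 + 1 + 6 = 18
WMA = 44034 / 18 = 2446.33

2446.33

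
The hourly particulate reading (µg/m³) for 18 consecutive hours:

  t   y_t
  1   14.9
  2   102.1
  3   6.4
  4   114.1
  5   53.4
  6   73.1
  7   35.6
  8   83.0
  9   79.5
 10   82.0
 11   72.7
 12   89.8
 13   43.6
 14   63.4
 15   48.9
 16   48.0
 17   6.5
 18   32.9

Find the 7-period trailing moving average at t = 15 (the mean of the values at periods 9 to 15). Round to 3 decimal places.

Sum of periods 9–15: 79.5 + 82.0 + 72.7 + 89.8 + 43.6 + 63.4 + 48.9 = 479.9
Divide by 7: 479.9 / 7 = 68.557

68.557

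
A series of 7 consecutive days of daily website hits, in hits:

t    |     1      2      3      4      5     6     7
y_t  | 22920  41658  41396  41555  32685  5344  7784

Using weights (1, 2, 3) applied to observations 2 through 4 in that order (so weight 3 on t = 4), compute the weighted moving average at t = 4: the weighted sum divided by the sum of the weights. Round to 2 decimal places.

Weighted sum: 1·41658 + 2·41396 + 3·41555 = 41658 + 82792 + 124665 = 249115
Weight total: 1 + 2 + 3 = 6
WMA = 249115 / 6 = 41519.17

41519.17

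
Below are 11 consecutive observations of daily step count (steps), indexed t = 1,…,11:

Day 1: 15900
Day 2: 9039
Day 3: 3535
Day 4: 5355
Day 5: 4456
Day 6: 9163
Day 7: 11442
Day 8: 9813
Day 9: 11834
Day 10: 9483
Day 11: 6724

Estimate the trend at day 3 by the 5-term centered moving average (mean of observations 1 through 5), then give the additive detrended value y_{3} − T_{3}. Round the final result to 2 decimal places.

-4122.00

Trend T_3 = (15900 + 9039 + 3535 + 5355 + 4456) / 5 = 38285/5 = 7657.0000
Detrended value: 3535 − 7657.0000 = -4122.00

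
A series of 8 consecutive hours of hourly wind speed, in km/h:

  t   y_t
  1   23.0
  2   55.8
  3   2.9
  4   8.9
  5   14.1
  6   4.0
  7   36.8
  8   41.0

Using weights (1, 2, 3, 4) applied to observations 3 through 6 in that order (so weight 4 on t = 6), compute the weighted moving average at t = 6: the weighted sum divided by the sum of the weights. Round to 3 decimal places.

7.900

Weighted sum: 1·2.9 + 2·8.9 + 3·14.1 + 4·4.0 = 2.9 + 17.8 + 42.3 + 16.0 = 79.0
Weight total: 1 + 2 + 3 + 4 = 10
WMA = 79.0 / 10 = 7.900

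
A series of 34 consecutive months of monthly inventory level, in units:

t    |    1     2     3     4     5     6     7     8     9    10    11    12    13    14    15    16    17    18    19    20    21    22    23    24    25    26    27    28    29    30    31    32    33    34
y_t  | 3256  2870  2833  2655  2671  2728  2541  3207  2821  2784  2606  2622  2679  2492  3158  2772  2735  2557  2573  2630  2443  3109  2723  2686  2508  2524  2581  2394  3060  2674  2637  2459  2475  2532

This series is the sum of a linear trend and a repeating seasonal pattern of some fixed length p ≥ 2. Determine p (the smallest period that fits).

7

First differences y_{t+1} − y_t: -386, -37, -178, 16, 57, -187, 666, -386, -37, -178, 16, 57, -187, 666, -386, -37, …
The difference pattern repeats every 7 terms and not for any smaller step, so p = 7.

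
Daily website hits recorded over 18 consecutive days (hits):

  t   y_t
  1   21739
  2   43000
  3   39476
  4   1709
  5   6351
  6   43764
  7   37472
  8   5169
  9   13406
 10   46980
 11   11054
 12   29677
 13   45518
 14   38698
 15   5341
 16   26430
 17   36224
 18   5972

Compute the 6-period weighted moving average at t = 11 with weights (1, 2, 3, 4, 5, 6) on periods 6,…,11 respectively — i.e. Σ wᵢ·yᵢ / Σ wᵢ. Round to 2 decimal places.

23288.71

Weighted sum: 1·43764 + 2·37472 + 3·5169 + 4·13406 + 5·46980 + 6·11054 = 43764 + 74944 + 15507 + 53624 + 234900 + 66324 = 489063
Weight total: 1 + 2 + 3 + 4 + 5 + 6 = 21
WMA = 489063 / 21 = 23288.71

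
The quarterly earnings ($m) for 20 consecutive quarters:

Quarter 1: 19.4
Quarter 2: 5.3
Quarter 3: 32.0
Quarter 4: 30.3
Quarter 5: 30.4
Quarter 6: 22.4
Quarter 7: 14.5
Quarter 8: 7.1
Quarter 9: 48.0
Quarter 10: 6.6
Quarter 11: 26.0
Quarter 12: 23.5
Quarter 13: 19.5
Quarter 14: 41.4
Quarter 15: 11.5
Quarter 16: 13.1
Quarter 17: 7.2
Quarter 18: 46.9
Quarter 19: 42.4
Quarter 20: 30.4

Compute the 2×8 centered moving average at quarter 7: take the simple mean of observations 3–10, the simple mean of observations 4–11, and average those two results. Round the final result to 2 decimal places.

23.54

Sum over 3–10: 32.0 + 30.3 + 30.4 + 22.4 + 14.5 + 7.1 + 48.0 + 6.6 = 191.3
Sum over 4–11: 30.3 + 30.4 + 22.4 + 14.5 + 7.1 + 48.0 + 6.6 + 26.0 = 185.3
CMA at t=7 = (191.3 + 185.3) / (2·8) = 376.6 / 16 = 23.54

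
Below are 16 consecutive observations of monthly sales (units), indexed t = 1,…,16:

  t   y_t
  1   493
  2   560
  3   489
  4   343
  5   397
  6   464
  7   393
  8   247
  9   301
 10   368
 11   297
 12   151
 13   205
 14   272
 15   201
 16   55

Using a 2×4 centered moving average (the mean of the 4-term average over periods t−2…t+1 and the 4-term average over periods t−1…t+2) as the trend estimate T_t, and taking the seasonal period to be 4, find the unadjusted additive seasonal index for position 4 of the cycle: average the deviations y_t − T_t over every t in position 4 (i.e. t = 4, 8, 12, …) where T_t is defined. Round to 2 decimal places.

-92.25

Season position 4 occurs at t = 4, 8, 12 (where T_t is defined).
t=4: T_4 = 435.2500; y_4 − T_4 = 343 − 435.2500 = -92.2500
t=8: T_8 = 339.2500; y_8 − T_8 = 247 − 339.2500 = -92.2500
t=12: T_12 = 243.2500; y_12 − T_12 = 151 − 243.2500 = -92.2500
Mean deviation: (-92.2500 + -92.2500 + -92.2500) / 3 = -92.25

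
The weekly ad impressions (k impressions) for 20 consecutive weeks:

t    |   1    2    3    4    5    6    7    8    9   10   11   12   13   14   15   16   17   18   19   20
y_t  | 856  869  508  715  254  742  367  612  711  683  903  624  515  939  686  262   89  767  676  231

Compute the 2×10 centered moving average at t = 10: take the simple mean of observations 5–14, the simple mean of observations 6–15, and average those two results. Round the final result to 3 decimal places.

656.600

Sum over 5–14: 254 + 742 + 367 + 612 + 711 + 683 + 903 + 624 + 515 + 939 = 6350
Sum over 6–15: 742 + 367 + 612 + 711 + 683 + 903 + 624 + 515 + 939 + 686 = 6782
CMA at t=10 = (6350 + 6782) / (2·10) = 13132 / 20 = 656.600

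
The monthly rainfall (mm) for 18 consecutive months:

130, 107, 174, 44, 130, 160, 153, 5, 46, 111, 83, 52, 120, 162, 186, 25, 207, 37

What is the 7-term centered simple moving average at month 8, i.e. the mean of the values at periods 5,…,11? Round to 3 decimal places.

98.286

Sum of periods 5–11: 130 + 160 + 153 + 5 + 46 + 111 + 83 = 688
Divide by 7: 688 / 7 = 98.286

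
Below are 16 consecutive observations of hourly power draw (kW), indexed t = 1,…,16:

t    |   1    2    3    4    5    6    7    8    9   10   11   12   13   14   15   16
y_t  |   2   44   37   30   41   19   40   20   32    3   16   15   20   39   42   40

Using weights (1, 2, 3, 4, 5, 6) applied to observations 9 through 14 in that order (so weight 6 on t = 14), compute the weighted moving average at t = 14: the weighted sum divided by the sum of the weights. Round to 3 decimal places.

22.857

Weighted sum: 1·32 + 2·3 + 3·16 + 4·15 + 5·20 + 6·39 = 32 + 6 + 48 + 60 + 100 + 234 = 480
Weight total: 1 + 2 + 3 + 4 + 5 + 6 = 21
WMA = 480 / 21 = 22.857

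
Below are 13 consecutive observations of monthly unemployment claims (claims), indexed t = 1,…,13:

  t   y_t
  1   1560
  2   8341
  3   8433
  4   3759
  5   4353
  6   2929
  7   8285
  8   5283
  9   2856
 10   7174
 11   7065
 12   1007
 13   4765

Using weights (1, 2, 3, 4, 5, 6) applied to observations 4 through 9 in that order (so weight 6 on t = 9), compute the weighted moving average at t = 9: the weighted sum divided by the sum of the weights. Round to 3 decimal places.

4663.952

Weighted sum: 1·3759 + 2·4353 + 3·2929 + 4·8285 + 5·5283 + 6·2856 = 3759 + 8706 + 8787 + 33140 + 26415 + 17136 = 97943
Weight total: 1 + 2 + 3 + 4 + 5 + 6 = 21
WMA = 97943 / 21 = 4663.952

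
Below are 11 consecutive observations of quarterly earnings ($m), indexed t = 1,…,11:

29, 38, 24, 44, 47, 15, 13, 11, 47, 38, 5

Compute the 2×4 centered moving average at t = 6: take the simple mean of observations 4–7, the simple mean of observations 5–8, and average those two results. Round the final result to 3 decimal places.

25.625

Sum over 4–7: 44 + 47 + 15 + 13 = 119
Sum over 5–8: 47 + 15 + 13 + 11 = 86
CMA at t=6 = (119 + 86) / (2·4) = 205 / 8 = 25.625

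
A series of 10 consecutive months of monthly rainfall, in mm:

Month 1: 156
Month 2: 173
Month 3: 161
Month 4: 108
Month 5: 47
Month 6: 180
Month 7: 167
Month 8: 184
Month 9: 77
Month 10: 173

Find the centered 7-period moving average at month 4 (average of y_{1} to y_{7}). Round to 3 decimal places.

141.714

Sum of periods 1–7: 156 + 173 + 161 + 108 + 47 + 180 + 167 = 992
Divide by 7: 992 / 7 = 141.714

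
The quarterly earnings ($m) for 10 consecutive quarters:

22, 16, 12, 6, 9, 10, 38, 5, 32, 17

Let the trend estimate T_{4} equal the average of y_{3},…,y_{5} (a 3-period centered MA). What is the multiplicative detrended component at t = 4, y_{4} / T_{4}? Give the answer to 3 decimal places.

Trend T_4 = (12 + 6 + 9) / 3 = 27/3 = 9.00000
Ratio to trend: 6 / 9.00000 = 0.667

0.667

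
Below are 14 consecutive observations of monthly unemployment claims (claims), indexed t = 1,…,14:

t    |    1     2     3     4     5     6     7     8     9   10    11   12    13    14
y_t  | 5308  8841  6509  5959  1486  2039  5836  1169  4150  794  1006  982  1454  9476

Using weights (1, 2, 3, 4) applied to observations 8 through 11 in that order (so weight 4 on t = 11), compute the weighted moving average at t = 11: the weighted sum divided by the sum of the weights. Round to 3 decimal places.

1587.500

Weighted sum: 1·1169 + 2·4150 + 3·794 + 4·1006 = 1169 + 8300 + 2382 + 4024 = 15875
Weight total: 1 + 2 + 3 + 4 = 10
WMA = 15875 / 10 = 1587.500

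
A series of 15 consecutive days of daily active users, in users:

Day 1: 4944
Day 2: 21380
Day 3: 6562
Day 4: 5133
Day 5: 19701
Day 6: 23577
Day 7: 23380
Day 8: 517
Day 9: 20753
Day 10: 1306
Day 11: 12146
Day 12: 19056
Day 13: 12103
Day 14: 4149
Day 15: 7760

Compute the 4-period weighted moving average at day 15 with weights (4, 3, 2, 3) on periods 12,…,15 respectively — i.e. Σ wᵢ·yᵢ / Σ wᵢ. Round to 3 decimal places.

12009.250

Weighted sum: 4·19056 + 3·12103 + 2·4149 + 3·7760 = 76224 + 36309 + 8298 + 23280 = 144111
Weight total: 4 + 3 + 2 + 3 = 12
WMA = 144111 / 12 = 12009.250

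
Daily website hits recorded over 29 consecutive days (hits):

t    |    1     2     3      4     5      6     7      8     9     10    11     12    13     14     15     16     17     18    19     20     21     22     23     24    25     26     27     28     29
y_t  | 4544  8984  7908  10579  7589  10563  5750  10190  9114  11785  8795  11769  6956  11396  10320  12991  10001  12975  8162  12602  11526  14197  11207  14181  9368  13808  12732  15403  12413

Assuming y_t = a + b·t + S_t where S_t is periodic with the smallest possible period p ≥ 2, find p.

First differences y_{t+1} − y_t: 4440, -1076, 2671, -2990, 2974, -4813, 4440, -1076, 2671, -2990, 2974, -4813, 4440, -1076, …
The difference pattern repeats every 6 terms and not for any smaller step, so p = 6.

6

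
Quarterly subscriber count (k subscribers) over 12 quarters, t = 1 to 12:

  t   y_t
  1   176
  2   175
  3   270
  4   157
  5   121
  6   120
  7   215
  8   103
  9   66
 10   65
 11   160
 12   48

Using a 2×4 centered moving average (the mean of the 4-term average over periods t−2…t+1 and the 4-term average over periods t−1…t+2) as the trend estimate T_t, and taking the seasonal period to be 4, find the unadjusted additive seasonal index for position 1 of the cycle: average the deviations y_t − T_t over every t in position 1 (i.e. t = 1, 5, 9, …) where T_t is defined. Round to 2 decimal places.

Season position 1 occurs at t = 5, 9 (where T_t is defined).
t=5: T_5 = 160.1250; y_5 − T_5 = 121 − 160.1250 = -39.1250
t=9: T_9 = 105.3750; y_9 − T_9 = 66 − 105.3750 = -39.3750
Mean deviation: (-39.1250 + -39.3750) / 2 = -39.25

-39.25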